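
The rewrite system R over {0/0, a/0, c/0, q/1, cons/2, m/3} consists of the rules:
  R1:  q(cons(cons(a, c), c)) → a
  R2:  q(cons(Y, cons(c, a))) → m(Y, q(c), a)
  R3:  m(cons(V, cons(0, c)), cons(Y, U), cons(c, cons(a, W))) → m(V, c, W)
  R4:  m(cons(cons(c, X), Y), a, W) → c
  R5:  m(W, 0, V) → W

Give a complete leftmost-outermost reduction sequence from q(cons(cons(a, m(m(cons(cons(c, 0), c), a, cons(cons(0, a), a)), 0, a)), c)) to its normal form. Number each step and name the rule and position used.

1. q(cons(cons(a, m(m(cons(cons(c, 0), c), a, cons(cons(0, a), a)), 0, a)), c))  →  q(cons(cons(a, m(cons(cons(c, 0), c), a, cons(cons(0, a), a))), c))   [R5 at 1.1.2]
2. q(cons(cons(a, m(cons(cons(c, 0), c), a, cons(cons(0, a), a))), c))  →  q(cons(cons(a, c), c))   [R4 at 1.1.2]
3. q(cons(cons(a, c), c))  →  a   [R1 at ε]

a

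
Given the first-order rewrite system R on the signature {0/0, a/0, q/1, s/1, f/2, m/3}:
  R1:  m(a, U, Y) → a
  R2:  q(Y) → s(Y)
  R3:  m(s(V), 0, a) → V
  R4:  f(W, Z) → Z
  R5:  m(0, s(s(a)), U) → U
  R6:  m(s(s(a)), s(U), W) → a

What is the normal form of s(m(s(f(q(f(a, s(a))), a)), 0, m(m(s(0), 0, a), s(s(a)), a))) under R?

1. s(m(s(f(q(f(a, s(a))), a)), 0, m(m(s(0), 0, a), s(s(a)), a)))  →  s(m(s(a), 0, m(m(s(0), 0, a), s(s(a)), a)))   [R4 at 1.1.1]
2. s(m(s(a), 0, m(m(s(0), 0, a), s(s(a)), a)))  →  s(m(s(a), 0, m(0, s(s(a)), a)))   [R3 at 1.3.1]
3. s(m(s(a), 0, m(0, s(s(a)), a)))  →  s(m(s(a), 0, a))   [R5 at 1.3]
4. s(m(s(a), 0, a))  →  s(a)   [R3 at 1]

s(a)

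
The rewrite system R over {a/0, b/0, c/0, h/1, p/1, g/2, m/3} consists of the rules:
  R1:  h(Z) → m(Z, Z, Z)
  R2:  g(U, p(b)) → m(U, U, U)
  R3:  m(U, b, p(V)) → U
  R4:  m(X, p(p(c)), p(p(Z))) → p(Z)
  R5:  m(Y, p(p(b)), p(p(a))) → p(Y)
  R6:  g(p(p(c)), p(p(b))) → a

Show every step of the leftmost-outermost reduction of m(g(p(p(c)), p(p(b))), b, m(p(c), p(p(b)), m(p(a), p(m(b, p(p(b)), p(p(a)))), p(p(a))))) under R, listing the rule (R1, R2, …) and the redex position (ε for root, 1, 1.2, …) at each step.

a

1. m(g(p(p(c)), p(p(b))), b, m(p(c), p(p(b)), m(p(a), p(m(b, p(p(b)), p(p(a)))), p(p(a)))))  →  m(a, b, m(p(c), p(p(b)), m(p(a), p(m(b, p(p(b)), p(p(a)))), p(p(a)))))   [R6 at 1]
2. m(a, b, m(p(c), p(p(b)), m(p(a), p(m(b, p(p(b)), p(p(a)))), p(p(a)))))  →  m(a, b, m(p(c), p(p(b)), m(p(a), p(p(b)), p(p(a)))))   [R5 at 3.3.2.1]
3. m(a, b, m(p(c), p(p(b)), m(p(a), p(p(b)), p(p(a)))))  →  m(a, b, m(p(c), p(p(b)), p(p(a))))   [R5 at 3.3]
4. m(a, b, m(p(c), p(p(b)), p(p(a))))  →  m(a, b, p(p(c)))   [R5 at 3]
5. m(a, b, p(p(c)))  →  a   [R3 at ε]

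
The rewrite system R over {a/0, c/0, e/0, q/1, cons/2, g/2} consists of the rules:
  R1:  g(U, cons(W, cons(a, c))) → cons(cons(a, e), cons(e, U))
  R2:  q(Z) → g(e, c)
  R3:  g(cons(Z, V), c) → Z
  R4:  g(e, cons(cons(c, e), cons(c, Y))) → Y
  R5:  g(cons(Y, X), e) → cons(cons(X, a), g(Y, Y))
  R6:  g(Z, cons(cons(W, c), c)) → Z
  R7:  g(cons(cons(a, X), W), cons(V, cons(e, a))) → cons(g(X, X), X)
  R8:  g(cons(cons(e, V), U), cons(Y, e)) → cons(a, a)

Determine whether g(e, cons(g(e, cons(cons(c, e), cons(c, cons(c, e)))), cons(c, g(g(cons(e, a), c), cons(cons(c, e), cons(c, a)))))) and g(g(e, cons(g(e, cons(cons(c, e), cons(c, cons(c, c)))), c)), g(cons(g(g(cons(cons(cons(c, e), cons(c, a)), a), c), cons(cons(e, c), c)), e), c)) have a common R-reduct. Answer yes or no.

yes — NF(t₁) = a, NF(t₂) = a

Reduce t₁ = g(e, cons(g(e, cons(cons(c, e), cons(c, cons(c, e)))), cons(c, g(g(cons(e, a), c), cons(cons(c, e), cons(c, a)))))):
1. g(e, cons(g(e, cons(cons(c, e), cons(c, cons(c, e)))), cons(c, g(g(cons(e, a), c), cons(cons(c, e), cons(c, a))))))  →  g(e, cons(cons(c, e), cons(c, g(g(cons(e, a), c), cons(cons(c, e), cons(c, a))))))   [R4 at 2.1]
2. g(e, cons(cons(c, e), cons(c, g(g(cons(e, a), c), cons(cons(c, e), cons(c, a))))))  →  g(g(cons(e, a), c), cons(cons(c, e), cons(c, a)))   [R4 at ε]
3. g(g(cons(e, a), c), cons(cons(c, e), cons(c, a)))  →  g(e, cons(cons(c, e), cons(c, a)))   [R3 at 1]
4. g(e, cons(cons(c, e), cons(c, a)))  →  a   [R4 at ε]

Reduce t₂ = g(g(e, cons(g(e, cons(cons(c, e), cons(c, cons(c, c)))), c)), g(cons(g(g(cons(cons(cons(c, e), cons(c, a)), a), c), cons(cons(e, c), c)), e), c)):
1. g(g(e, cons(g(e, cons(cons(c, e), cons(c, cons(c, c)))), c)), g(cons(g(g(cons(cons(cons(c, e), cons(c, a)), a), c), cons(cons(e, c), c)), e), c))  →  g(g(e, cons(cons(c, c), c)), g(cons(g(g(cons(cons(cons(c, e), cons(c, a)), a), c), cons(cons(e, c), c)), e), c))   [R4 at 1.2.1]
2. g(g(e, cons(cons(c, c), c)), g(cons(g(g(cons(cons(cons(c, e), cons(c, a)), a), c), cons(cons(e, c), c)), e), c))  →  g(e, g(cons(g(g(cons(cons(cons(c, e), cons(c, a)), a), c), cons(cons(e, c), c)), e), c))   [R6 at 1]
3. g(e, g(cons(g(g(cons(cons(cons(c, e), cons(c, a)), a), c), cons(cons(e, c), c)), e), c))  →  g(e, g(g(cons(cons(cons(c, e), cons(c, a)), a), c), cons(cons(e, c), c)))   [R3 at 2]
4. g(e, g(g(cons(cons(cons(c, e), cons(c, a)), a), c), cons(cons(e, c), c)))  →  g(e, g(cons(cons(cons(c, e), cons(c, a)), a), c))   [R6 at 2]
5. g(e, g(cons(cons(cons(c, e), cons(c, a)), a), c))  →  g(e, cons(cons(c, e), cons(c, a)))   [R3 at 2]
6. g(e, cons(cons(c, e), cons(c, a)))  →  a   [R4 at ε]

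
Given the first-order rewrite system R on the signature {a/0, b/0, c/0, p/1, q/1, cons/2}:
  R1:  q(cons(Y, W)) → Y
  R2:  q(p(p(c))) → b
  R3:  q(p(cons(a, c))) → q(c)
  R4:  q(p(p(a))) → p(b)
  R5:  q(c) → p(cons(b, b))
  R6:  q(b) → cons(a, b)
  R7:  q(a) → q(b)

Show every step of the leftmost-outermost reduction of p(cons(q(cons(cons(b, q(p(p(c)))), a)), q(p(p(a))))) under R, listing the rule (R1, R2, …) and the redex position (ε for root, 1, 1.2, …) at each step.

1. p(cons(q(cons(cons(b, q(p(p(c)))), a)), q(p(p(a)))))  →  p(cons(cons(b, q(p(p(c)))), q(p(p(a)))))   [R1 at 1.1]
2. p(cons(cons(b, q(p(p(c)))), q(p(p(a)))))  →  p(cons(cons(b, b), q(p(p(a)))))   [R2 at 1.1.2]
3. p(cons(cons(b, b), q(p(p(a)))))  →  p(cons(cons(b, b), p(b)))   [R4 at 1.2]

p(cons(cons(b, b), p(b)))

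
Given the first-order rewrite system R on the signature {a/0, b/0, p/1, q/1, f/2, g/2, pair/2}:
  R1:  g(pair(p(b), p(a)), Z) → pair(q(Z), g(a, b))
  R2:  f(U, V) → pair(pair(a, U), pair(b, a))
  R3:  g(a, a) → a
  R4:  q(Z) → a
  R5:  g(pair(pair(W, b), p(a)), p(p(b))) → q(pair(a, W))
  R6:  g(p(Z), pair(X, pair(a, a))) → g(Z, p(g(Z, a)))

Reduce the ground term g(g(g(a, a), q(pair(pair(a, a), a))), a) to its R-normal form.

a

1. g(g(g(a, a), q(pair(pair(a, a), a))), a)  →  g(g(a, q(pair(pair(a, a), a))), a)   [R3 at 1.1]
2. g(g(a, q(pair(pair(a, a), a))), a)  →  g(g(a, a), a)   [R4 at 1.2]
3. g(g(a, a), a)  →  g(a, a)   [R3 at 1]
4. g(a, a)  →  a   [R3 at ε]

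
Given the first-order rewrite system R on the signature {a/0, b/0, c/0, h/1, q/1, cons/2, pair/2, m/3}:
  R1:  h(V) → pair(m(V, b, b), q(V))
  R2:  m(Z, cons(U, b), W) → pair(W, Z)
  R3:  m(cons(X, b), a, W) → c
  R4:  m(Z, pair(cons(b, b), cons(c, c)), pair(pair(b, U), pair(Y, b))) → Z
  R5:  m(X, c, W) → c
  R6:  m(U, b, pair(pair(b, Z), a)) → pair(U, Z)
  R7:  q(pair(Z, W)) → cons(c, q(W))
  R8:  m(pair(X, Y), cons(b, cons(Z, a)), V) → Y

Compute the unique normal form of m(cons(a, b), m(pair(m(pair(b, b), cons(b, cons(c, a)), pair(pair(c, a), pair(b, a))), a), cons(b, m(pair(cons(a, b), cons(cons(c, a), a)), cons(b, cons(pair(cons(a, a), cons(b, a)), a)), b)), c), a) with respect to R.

c

1. m(cons(a, b), m(pair(m(pair(b, b), cons(b, cons(c, a)), pair(pair(c, a), pair(b, a))), a), cons(b, m(pair(cons(a, b), cons(cons(c, a), a)), cons(b, cons(pair(cons(a, a), cons(b, a)), a)), b)), c), a)  →  m(cons(a, b), m(pair(b, a), cons(b, m(pair(cons(a, b), cons(cons(c, a), a)), cons(b, cons(pair(cons(a, a), cons(b, a)), a)), b)), c), a)   [R8 at 2.1.1]
2. m(cons(a, b), m(pair(b, a), cons(b, m(pair(cons(a, b), cons(cons(c, a), a)), cons(b, cons(pair(cons(a, a), cons(b, a)), a)), b)), c), a)  →  m(cons(a, b), m(pair(b, a), cons(b, cons(cons(c, a), a)), c), a)   [R8 at 2.2.2]
3. m(cons(a, b), m(pair(b, a), cons(b, cons(cons(c, a), a)), c), a)  →  m(cons(a, b), a, a)   [R8 at 2]
4. m(cons(a, b), a, a)  →  c   [R3 at ε]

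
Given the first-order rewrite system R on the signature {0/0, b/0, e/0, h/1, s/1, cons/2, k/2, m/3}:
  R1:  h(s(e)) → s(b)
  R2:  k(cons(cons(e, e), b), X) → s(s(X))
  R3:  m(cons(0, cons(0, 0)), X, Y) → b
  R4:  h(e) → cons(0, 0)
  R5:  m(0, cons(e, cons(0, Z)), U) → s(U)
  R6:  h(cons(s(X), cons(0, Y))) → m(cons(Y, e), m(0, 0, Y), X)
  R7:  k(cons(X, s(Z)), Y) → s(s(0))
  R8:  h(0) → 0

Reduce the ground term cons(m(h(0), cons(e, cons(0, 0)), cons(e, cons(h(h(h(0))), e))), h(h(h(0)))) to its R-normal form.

cons(s(cons(e, cons(0, e))), 0)

1. cons(m(h(0), cons(e, cons(0, 0)), cons(e, cons(h(h(h(0))), e))), h(h(h(0))))  →  cons(m(0, cons(e, cons(0, 0)), cons(e, cons(h(h(h(0))), e))), h(h(h(0))))   [R8 at 1.1]
2. cons(m(0, cons(e, cons(0, 0)), cons(e, cons(h(h(h(0))), e))), h(h(h(0))))  →  cons(s(cons(e, cons(h(h(h(0))), e))), h(h(h(0))))   [R5 at 1]
3. cons(s(cons(e, cons(h(h(h(0))), e))), h(h(h(0))))  →  cons(s(cons(e, cons(h(h(0)), e))), h(h(h(0))))   [R8 at 1.1.2.1.1.1]
4. cons(s(cons(e, cons(h(h(0)), e))), h(h(h(0))))  →  cons(s(cons(e, cons(h(0), e))), h(h(h(0))))   [R8 at 1.1.2.1.1]
5. cons(s(cons(e, cons(h(0), e))), h(h(h(0))))  →  cons(s(cons(e, cons(0, e))), h(h(h(0))))   [R8 at 1.1.2.1]
6. cons(s(cons(e, cons(0, e))), h(h(h(0))))  →  cons(s(cons(e, cons(0, e))), h(h(0)))   [R8 at 2.1.1]
7. cons(s(cons(e, cons(0, e))), h(h(0)))  →  cons(s(cons(e, cons(0, e))), h(0))   [R8 at 2.1]
8. cons(s(cons(e, cons(0, e))), h(0))  →  cons(s(cons(e, cons(0, e))), 0)   [R8 at 2]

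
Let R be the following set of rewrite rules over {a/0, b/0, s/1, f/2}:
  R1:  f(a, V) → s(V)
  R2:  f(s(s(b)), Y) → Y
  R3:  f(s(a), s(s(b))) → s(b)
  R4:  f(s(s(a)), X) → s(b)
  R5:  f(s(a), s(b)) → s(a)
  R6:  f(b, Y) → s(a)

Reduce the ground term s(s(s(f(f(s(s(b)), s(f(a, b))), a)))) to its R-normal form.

s(s(s(a)))

1. s(s(s(f(f(s(s(b)), s(f(a, b))), a))))  →  s(s(s(f(s(f(a, b)), a))))   [R2 at 1.1.1.1]
2. s(s(s(f(s(f(a, b)), a))))  →  s(s(s(f(s(s(b)), a))))   [R1 at 1.1.1.1.1]
3. s(s(s(f(s(s(b)), a))))  →  s(s(s(a)))   [R2 at 1.1.1]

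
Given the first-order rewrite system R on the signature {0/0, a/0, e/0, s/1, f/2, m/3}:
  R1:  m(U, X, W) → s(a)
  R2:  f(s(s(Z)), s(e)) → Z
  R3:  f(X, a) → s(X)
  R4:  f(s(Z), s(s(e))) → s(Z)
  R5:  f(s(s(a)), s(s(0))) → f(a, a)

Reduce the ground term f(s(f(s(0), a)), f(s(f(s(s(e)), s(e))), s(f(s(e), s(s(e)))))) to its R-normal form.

1. f(s(f(s(0), a)), f(s(f(s(s(e)), s(e))), s(f(s(e), s(s(e))))))  →  f(s(s(s(0))), f(s(f(s(s(e)), s(e))), s(f(s(e), s(s(e))))))   [R3 at 1.1]
2. f(s(s(s(0))), f(s(f(s(s(e)), s(e))), s(f(s(e), s(s(e))))))  →  f(s(s(s(0))), f(s(e), s(f(s(e), s(s(e))))))   [R2 at 2.1.1]
3. f(s(s(s(0))), f(s(e), s(f(s(e), s(s(e))))))  →  f(s(s(s(0))), f(s(e), s(s(e))))   [R4 at 2.2.1]
4. f(s(s(s(0))), f(s(e), s(s(e))))  →  f(s(s(s(0))), s(e))   [R4 at 2]
5. f(s(s(s(0))), s(e))  →  s(0)   [R2 at ε]

s(0)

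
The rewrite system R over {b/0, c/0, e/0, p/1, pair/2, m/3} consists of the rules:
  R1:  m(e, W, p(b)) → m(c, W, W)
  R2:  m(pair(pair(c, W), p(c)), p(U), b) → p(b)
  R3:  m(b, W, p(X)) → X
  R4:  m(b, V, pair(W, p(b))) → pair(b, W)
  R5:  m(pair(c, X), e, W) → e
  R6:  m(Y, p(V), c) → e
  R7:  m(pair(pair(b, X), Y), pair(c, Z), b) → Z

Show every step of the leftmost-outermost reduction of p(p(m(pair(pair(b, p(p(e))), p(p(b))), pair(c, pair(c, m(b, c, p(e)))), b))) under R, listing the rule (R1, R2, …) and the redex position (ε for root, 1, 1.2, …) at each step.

1. p(p(m(pair(pair(b, p(p(e))), p(p(b))), pair(c, pair(c, m(b, c, p(e)))), b)))  →  p(p(pair(c, m(b, c, p(e)))))   [R7 at 1.1]
2. p(p(pair(c, m(b, c, p(e)))))  →  p(p(pair(c, e)))   [R3 at 1.1.2]

p(p(pair(c, e)))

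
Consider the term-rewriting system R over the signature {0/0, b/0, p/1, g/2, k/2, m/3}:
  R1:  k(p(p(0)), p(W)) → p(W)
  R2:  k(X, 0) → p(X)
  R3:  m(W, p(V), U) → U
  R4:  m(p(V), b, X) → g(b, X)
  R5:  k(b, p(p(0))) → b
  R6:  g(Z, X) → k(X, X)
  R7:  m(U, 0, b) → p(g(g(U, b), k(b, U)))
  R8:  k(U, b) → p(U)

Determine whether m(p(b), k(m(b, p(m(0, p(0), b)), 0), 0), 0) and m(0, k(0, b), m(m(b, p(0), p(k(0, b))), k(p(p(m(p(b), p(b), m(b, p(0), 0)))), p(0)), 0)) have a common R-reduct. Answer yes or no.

yes — NF(t₁) = 0, NF(t₂) = 0

Reduce t₁ = m(p(b), k(m(b, p(m(0, p(0), b)), 0), 0), 0):
1. m(p(b), k(m(b, p(m(0, p(0), b)), 0), 0), 0)  →  m(p(b), p(m(b, p(m(0, p(0), b)), 0)), 0)   [R2 at 2]
2. m(p(b), p(m(b, p(m(0, p(0), b)), 0)), 0)  →  0   [R3 at ε]

Reduce t₂ = m(0, k(0, b), m(m(b, p(0), p(k(0, b))), k(p(p(m(p(b), p(b), m(b, p(0), 0)))), p(0)), 0)):
1. m(0, k(0, b), m(m(b, p(0), p(k(0, b))), k(p(p(m(p(b), p(b), m(b, p(0), 0)))), p(0)), 0))  →  m(0, p(0), m(m(b, p(0), p(k(0, b))), k(p(p(m(p(b), p(b), m(b, p(0), 0)))), p(0)), 0))   [R8 at 2]
2. m(0, p(0), m(m(b, p(0), p(k(0, b))), k(p(p(m(p(b), p(b), m(b, p(0), 0)))), p(0)), 0))  →  m(m(b, p(0), p(k(0, b))), k(p(p(m(p(b), p(b), m(b, p(0), 0)))), p(0)), 0)   [R3 at ε]
3. m(m(b, p(0), p(k(0, b))), k(p(p(m(p(b), p(b), m(b, p(0), 0)))), p(0)), 0)  →  m(p(k(0, b)), k(p(p(m(p(b), p(b), m(b, p(0), 0)))), p(0)), 0)   [R3 at 1]
4. m(p(k(0, b)), k(p(p(m(p(b), p(b), m(b, p(0), 0)))), p(0)), 0)  →  m(p(p(0)), k(p(p(m(p(b), p(b), m(b, p(0), 0)))), p(0)), 0)   [R8 at 1.1]
5. m(p(p(0)), k(p(p(m(p(b), p(b), m(b, p(0), 0)))), p(0)), 0)  →  m(p(p(0)), k(p(p(m(b, p(0), 0))), p(0)), 0)   [R3 at 2.1.1.1]
6. m(p(p(0)), k(p(p(m(b, p(0), 0))), p(0)), 0)  →  m(p(p(0)), k(p(p(0)), p(0)), 0)   [R3 at 2.1.1.1]
7. m(p(p(0)), k(p(p(0)), p(0)), 0)  →  m(p(p(0)), p(0), 0)   [R1 at 2]
8. m(p(p(0)), p(0), 0)  →  0   [R3 at ε]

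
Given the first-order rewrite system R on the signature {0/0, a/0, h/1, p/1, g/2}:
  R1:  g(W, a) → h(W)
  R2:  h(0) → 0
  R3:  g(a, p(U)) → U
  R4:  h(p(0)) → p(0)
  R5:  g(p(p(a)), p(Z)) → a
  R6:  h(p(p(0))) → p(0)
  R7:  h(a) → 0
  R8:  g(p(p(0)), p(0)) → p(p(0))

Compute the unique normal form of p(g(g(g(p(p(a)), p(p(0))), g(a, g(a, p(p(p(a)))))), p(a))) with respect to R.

p(a)

1. p(g(g(g(p(p(a)), p(p(0))), g(a, g(a, p(p(p(a)))))), p(a)))  →  p(g(g(a, g(a, g(a, p(p(p(a)))))), p(a)))   [R5 at 1.1.1]
2. p(g(g(a, g(a, g(a, p(p(p(a)))))), p(a)))  →  p(g(g(a, g(a, p(p(a)))), p(a)))   [R3 at 1.1.2.2]
3. p(g(g(a, g(a, p(p(a)))), p(a)))  →  p(g(g(a, p(a)), p(a)))   [R3 at 1.1.2]
4. p(g(g(a, p(a)), p(a)))  →  p(g(a, p(a)))   [R3 at 1.1]
5. p(g(a, p(a)))  →  p(a)   [R3 at 1]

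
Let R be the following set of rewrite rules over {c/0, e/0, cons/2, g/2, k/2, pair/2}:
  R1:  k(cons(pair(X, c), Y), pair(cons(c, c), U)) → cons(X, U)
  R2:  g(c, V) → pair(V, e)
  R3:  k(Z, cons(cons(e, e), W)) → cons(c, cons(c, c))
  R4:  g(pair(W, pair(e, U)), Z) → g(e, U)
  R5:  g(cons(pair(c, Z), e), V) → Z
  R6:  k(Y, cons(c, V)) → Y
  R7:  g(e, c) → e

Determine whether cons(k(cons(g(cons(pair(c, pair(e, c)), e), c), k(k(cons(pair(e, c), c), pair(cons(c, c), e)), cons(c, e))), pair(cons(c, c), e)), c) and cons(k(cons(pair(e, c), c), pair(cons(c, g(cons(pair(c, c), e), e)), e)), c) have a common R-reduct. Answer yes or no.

yes — NF(t₁) = cons(cons(e, e), c), NF(t₂) = cons(cons(e, e), c)

Reduce t₁ = cons(k(cons(g(cons(pair(c, pair(e, c)), e), c), k(k(cons(pair(e, c), c), pair(cons(c, c), e)), cons(c, e))), pair(cons(c, c), e)), c):
1. cons(k(cons(g(cons(pair(c, pair(e, c)), e), c), k(k(cons(pair(e, c), c), pair(cons(c, c), e)), cons(c, e))), pair(cons(c, c), e)), c)  →  cons(k(cons(pair(e, c), k(k(cons(pair(e, c), c), pair(cons(c, c), e)), cons(c, e))), pair(cons(c, c), e)), c)   [R5 at 1.1.1]
2. cons(k(cons(pair(e, c), k(k(cons(pair(e, c), c), pair(cons(c, c), e)), cons(c, e))), pair(cons(c, c), e)), c)  →  cons(cons(e, e), c)   [R1 at 1]

Reduce t₂ = cons(k(cons(pair(e, c), c), pair(cons(c, g(cons(pair(c, c), e), e)), e)), c):
1. cons(k(cons(pair(e, c), c), pair(cons(c, g(cons(pair(c, c), e), e)), e)), c)  →  cons(k(cons(pair(e, c), c), pair(cons(c, c), e)), c)   [R5 at 1.2.1.2]
2. cons(k(cons(pair(e, c), c), pair(cons(c, c), e)), c)  →  cons(cons(e, e), c)   [R1 at 1]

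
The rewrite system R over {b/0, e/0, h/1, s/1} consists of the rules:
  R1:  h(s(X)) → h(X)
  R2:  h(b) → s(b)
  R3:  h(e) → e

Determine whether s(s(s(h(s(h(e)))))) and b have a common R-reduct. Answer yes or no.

no — NF(t₁) = s(s(s(e))), NF(t₂) = b

Reduce t₁ = s(s(s(h(s(h(e)))))):
1. s(s(s(h(s(h(e))))))  →  s(s(s(h(h(e)))))   [R1 at 1.1.1]
2. s(s(s(h(h(e)))))  →  s(s(s(h(e))))   [R3 at 1.1.1.1]
3. s(s(s(h(e))))  →  s(s(s(e)))   [R3 at 1.1.1]

Reduce t₂ = b:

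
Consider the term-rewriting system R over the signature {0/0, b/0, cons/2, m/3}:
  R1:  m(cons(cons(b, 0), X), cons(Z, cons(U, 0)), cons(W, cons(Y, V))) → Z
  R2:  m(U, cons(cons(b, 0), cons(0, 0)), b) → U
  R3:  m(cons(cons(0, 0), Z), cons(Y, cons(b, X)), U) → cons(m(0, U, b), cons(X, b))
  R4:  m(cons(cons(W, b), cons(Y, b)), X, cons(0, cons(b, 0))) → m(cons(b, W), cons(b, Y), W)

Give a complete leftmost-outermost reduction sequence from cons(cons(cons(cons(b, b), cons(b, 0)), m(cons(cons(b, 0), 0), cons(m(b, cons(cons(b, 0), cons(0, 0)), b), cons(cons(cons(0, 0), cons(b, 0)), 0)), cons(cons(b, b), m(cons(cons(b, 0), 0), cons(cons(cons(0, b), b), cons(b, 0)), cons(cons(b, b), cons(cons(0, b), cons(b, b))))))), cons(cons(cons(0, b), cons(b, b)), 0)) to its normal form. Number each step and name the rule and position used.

1. cons(cons(cons(cons(b, b), cons(b, 0)), m(cons(cons(b, 0), 0), cons(m(b, cons(cons(b, 0), cons(0, 0)), b), cons(cons(cons(0, 0), cons(b, 0)), 0)), cons(cons(b, b), m(cons(cons(b, 0), 0), cons(cons(cons(0, b), b), cons(b, 0)), cons(cons(b, b), cons(cons(0, b), cons(b, b))))))), cons(cons(cons(0, b), cons(b, b)), 0))  →  cons(cons(cons(cons(b, b), cons(b, 0)), m(cons(cons(b, 0), 0), cons(b, cons(cons(cons(0, 0), cons(b, 0)), 0)), cons(cons(b, b), m(cons(cons(b, 0), 0), cons(cons(cons(0, b), b), cons(b, 0)), cons(cons(b, b), cons(cons(0, b), cons(b, b))))))), cons(cons(cons(0, b), cons(b, b)), 0))   [R2 at 1.2.2.1]
2. cons(cons(cons(cons(b, b), cons(b, 0)), m(cons(cons(b, 0), 0), cons(b, cons(cons(cons(0, 0), cons(b, 0)), 0)), cons(cons(b, b), m(cons(cons(b, 0), 0), cons(cons(cons(0, b), b), cons(b, 0)), cons(cons(b, b), cons(cons(0, b), cons(b, b))))))), cons(cons(cons(0, b), cons(b, b)), 0))  →  cons(cons(cons(cons(b, b), cons(b, 0)), m(cons(cons(b, 0), 0), cons(b, cons(cons(cons(0, 0), cons(b, 0)), 0)), cons(cons(b, b), cons(cons(0, b), b)))), cons(cons(cons(0, b), cons(b, b)), 0))   [R1 at 1.2.3.2]
3. cons(cons(cons(cons(b, b), cons(b, 0)), m(cons(cons(b, 0), 0), cons(b, cons(cons(cons(0, 0), cons(b, 0)), 0)), cons(cons(b, b), cons(cons(0, b), b)))), cons(cons(cons(0, b), cons(b, b)), 0))  →  cons(cons(cons(cons(b, b), cons(b, 0)), b), cons(cons(cons(0, b), cons(b, b)), 0))   [R1 at 1.2]

cons(cons(cons(cons(b, b), cons(b, 0)), b), cons(cons(cons(0, b), cons(b, b)), 0))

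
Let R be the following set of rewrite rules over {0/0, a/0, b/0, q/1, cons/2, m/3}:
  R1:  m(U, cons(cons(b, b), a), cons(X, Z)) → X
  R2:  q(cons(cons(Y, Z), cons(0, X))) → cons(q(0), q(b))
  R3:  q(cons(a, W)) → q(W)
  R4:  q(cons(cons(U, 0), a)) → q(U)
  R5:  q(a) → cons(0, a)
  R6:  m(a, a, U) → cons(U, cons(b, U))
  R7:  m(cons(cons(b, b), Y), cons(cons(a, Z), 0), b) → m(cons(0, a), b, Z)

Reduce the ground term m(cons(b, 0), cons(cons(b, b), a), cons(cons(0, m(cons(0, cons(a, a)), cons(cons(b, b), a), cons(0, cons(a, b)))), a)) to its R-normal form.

1. m(cons(b, 0), cons(cons(b, b), a), cons(cons(0, m(cons(0, cons(a, a)), cons(cons(b, b), a), cons(0, cons(a, b)))), a))  →  cons(0, m(cons(0, cons(a, a)), cons(cons(b, b), a), cons(0, cons(a, b))))   [R1 at ε]
2. cons(0, m(cons(0, cons(a, a)), cons(cons(b, b), a), cons(0, cons(a, b))))  →  cons(0, 0)   [R1 at 2]

cons(0, 0)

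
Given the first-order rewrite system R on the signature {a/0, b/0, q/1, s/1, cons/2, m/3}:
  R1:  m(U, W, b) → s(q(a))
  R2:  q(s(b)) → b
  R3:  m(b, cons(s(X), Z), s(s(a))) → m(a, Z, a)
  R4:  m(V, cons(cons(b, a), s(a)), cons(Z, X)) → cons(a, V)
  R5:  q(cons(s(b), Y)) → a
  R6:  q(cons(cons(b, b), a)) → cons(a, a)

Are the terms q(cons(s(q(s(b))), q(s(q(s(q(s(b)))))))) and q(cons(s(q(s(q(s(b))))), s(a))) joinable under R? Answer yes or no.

yes — NF(t₁) = a, NF(t₂) = a

Reduce t₁ = q(cons(s(q(s(b))), q(s(q(s(q(s(b)))))))):
1. q(cons(s(q(s(b))), q(s(q(s(q(s(b))))))))  →  q(cons(s(b), q(s(q(s(q(s(b))))))))   [R2 at 1.1.1]
2. q(cons(s(b), q(s(q(s(q(s(b))))))))  →  a   [R5 at ε]

Reduce t₂ = q(cons(s(q(s(q(s(b))))), s(a))):
1. q(cons(s(q(s(q(s(b))))), s(a)))  →  q(cons(s(q(s(b))), s(a)))   [R2 at 1.1.1.1.1]
2. q(cons(s(q(s(b))), s(a)))  →  q(cons(s(b), s(a)))   [R2 at 1.1.1]
3. q(cons(s(b), s(a)))  →  a   [R5 at ε]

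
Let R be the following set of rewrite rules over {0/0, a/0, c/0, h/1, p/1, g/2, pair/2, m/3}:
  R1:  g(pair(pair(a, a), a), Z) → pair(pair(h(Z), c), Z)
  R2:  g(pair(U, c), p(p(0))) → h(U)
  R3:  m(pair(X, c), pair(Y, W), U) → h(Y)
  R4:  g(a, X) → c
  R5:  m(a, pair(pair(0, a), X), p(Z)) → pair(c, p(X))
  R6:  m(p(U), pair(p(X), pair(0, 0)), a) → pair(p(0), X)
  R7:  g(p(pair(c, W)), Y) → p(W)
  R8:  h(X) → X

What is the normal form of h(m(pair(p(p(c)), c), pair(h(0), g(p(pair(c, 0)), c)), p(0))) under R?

1. h(m(pair(p(p(c)), c), pair(h(0), g(p(pair(c, 0)), c)), p(0)))  →  m(pair(p(p(c)), c), pair(h(0), g(p(pair(c, 0)), c)), p(0))   [R8 at ε]
2. m(pair(p(p(c)), c), pair(h(0), g(p(pair(c, 0)), c)), p(0))  →  h(h(0))   [R3 at ε]
3. h(h(0))  →  h(0)   [R8 at ε]
4. h(0)  →  0   [R8 at ε]

0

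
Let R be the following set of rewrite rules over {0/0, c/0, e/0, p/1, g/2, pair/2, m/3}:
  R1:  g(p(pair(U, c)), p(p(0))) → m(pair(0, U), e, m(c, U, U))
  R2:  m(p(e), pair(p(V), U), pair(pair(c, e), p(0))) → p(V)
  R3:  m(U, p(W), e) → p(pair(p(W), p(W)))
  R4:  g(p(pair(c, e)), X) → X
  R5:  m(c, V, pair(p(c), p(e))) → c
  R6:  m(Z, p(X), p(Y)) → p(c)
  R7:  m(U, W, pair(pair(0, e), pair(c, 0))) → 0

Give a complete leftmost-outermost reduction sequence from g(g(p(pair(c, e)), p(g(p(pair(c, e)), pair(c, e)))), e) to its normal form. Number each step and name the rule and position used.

1. g(g(p(pair(c, e)), p(g(p(pair(c, e)), pair(c, e)))), e)  →  g(p(g(p(pair(c, e)), pair(c, e))), e)   [R4 at 1]
2. g(p(g(p(pair(c, e)), pair(c, e))), e)  →  g(p(pair(c, e)), e)   [R4 at 1.1]
3. g(p(pair(c, e)), e)  →  e   [R4 at ε]

e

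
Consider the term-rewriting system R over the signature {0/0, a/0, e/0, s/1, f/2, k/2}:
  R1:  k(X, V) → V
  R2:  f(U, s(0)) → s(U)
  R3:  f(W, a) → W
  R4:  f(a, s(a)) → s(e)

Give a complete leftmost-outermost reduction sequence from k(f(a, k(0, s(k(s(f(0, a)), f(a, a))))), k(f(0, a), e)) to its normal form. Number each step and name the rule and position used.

e

1. k(f(a, k(0, s(k(s(f(0, a)), f(a, a))))), k(f(0, a), e))  →  k(f(0, a), e)   [R1 at ε]
2. k(f(0, a), e)  →  e   [R1 at ε]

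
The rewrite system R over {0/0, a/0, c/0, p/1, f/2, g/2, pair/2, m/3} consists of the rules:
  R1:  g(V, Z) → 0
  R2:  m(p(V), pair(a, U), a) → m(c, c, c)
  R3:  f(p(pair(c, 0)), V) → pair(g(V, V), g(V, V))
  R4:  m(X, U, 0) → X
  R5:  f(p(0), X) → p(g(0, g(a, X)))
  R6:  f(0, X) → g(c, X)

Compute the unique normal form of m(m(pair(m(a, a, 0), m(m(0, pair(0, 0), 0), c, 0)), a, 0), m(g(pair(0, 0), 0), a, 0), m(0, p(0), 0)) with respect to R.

pair(a, 0)

1. m(m(pair(m(a, a, 0), m(m(0, pair(0, 0), 0), c, 0)), a, 0), m(g(pair(0, 0), 0), a, 0), m(0, p(0), 0))  →  m(pair(m(a, a, 0), m(m(0, pair(0, 0), 0), c, 0)), m(g(pair(0, 0), 0), a, 0), m(0, p(0), 0))   [R4 at 1]
2. m(pair(m(a, a, 0), m(m(0, pair(0, 0), 0), c, 0)), m(g(pair(0, 0), 0), a, 0), m(0, p(0), 0))  →  m(pair(a, m(m(0, pair(0, 0), 0), c, 0)), m(g(pair(0, 0), 0), a, 0), m(0, p(0), 0))   [R4 at 1.1]
3. m(pair(a, m(m(0, pair(0, 0), 0), c, 0)), m(g(pair(0, 0), 0), a, 0), m(0, p(0), 0))  →  m(pair(a, m(0, pair(0, 0), 0)), m(g(pair(0, 0), 0), a, 0), m(0, p(0), 0))   [R4 at 1.2]
4. m(pair(a, m(0, pair(0, 0), 0)), m(g(pair(0, 0), 0), a, 0), m(0, p(0), 0))  →  m(pair(a, 0), m(g(pair(0, 0), 0), a, 0), m(0, p(0), 0))   [R4 at 1.2]
5. m(pair(a, 0), m(g(pair(0, 0), 0), a, 0), m(0, p(0), 0))  →  m(pair(a, 0), g(pair(0, 0), 0), m(0, p(0), 0))   [R4 at 2]
6. m(pair(a, 0), g(pair(0, 0), 0), m(0, p(0), 0))  →  m(pair(a, 0), 0, m(0, p(0), 0))   [R1 at 2]
7. m(pair(a, 0), 0, m(0, p(0), 0))  →  m(pair(a, 0), 0, 0)   [R4 at 3]
8. m(pair(a, 0), 0, 0)  →  pair(a, 0)   [R4 at ε]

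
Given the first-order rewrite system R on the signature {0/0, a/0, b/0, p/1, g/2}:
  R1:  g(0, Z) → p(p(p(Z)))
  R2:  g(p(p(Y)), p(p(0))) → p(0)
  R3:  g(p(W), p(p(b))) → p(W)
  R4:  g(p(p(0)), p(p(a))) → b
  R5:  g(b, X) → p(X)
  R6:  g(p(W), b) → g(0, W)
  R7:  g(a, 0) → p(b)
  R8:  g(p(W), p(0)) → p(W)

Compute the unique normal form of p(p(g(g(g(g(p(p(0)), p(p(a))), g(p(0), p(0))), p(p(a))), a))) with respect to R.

1. p(p(g(g(g(g(p(p(0)), p(p(a))), g(p(0), p(0))), p(p(a))), a)))  →  p(p(g(g(g(b, g(p(0), p(0))), p(p(a))), a)))   [R4 at 1.1.1.1.1]
2. p(p(g(g(g(b, g(p(0), p(0))), p(p(a))), a)))  →  p(p(g(g(p(g(p(0), p(0))), p(p(a))), a)))   [R5 at 1.1.1.1]
3. p(p(g(g(p(g(p(0), p(0))), p(p(a))), a)))  →  p(p(g(g(p(p(0)), p(p(a))), a)))   [R8 at 1.1.1.1.1]
4. p(p(g(g(p(p(0)), p(p(a))), a)))  →  p(p(g(b, a)))   [R4 at 1.1.1]
5. p(p(g(b, a)))  →  p(p(p(a)))   [R5 at 1.1]

p(p(p(a)))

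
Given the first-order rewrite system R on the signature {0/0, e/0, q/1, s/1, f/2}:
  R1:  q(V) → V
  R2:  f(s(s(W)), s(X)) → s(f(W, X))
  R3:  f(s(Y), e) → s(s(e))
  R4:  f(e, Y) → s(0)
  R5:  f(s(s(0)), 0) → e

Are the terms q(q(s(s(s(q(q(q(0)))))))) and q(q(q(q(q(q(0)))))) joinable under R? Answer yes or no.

Reduce t₁ = q(q(s(s(s(q(q(q(0)))))))):
1. q(q(s(s(s(q(q(q(0))))))))  →  q(s(s(s(q(q(q(0)))))))   [R1 at ε]
2. q(s(s(s(q(q(q(0)))))))  →  s(s(s(q(q(q(0))))))   [R1 at ε]
3. s(s(s(q(q(q(0))))))  →  s(s(s(q(q(0)))))   [R1 at 1.1.1]
4. s(s(s(q(q(0)))))  →  s(s(s(q(0))))   [R1 at 1.1.1]
5. s(s(s(q(0))))  →  s(s(s(0)))   [R1 at 1.1.1]

Reduce t₂ = q(q(q(q(q(q(0)))))):
1. q(q(q(q(q(q(0))))))  →  q(q(q(q(q(0)))))   [R1 at ε]
2. q(q(q(q(q(0)))))  →  q(q(q(q(0))))   [R1 at ε]
3. q(q(q(q(0))))  →  q(q(q(0)))   [R1 at ε]
4. q(q(q(0)))  →  q(q(0))   [R1 at ε]
5. q(q(0))  →  q(0)   [R1 at ε]
6. q(0)  →  0   [R1 at ε]

no — NF(t₁) = s(s(s(0))), NF(t₂) = 0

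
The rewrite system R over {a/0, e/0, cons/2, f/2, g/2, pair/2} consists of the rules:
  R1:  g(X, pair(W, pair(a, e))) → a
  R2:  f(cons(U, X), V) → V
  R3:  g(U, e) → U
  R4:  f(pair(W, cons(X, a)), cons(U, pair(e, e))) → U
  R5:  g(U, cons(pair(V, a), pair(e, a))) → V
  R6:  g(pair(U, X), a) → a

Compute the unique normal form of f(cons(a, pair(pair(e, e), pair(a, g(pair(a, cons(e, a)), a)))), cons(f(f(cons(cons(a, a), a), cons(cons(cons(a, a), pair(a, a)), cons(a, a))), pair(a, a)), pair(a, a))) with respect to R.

cons(pair(a, a), pair(a, a))

1. f(cons(a, pair(pair(e, e), pair(a, g(pair(a, cons(e, a)), a)))), cons(f(f(cons(cons(a, a), a), cons(cons(cons(a, a), pair(a, a)), cons(a, a))), pair(a, a)), pair(a, a)))  →  cons(f(f(cons(cons(a, a), a), cons(cons(cons(a, a), pair(a, a)), cons(a, a))), pair(a, a)), pair(a, a))   [R2 at ε]
2. cons(f(f(cons(cons(a, a), a), cons(cons(cons(a, a), pair(a, a)), cons(a, a))), pair(a, a)), pair(a, a))  →  cons(f(cons(cons(cons(a, a), pair(a, a)), cons(a, a)), pair(a, a)), pair(a, a))   [R2 at 1.1]
3. cons(f(cons(cons(cons(a, a), pair(a, a)), cons(a, a)), pair(a, a)), pair(a, a))  →  cons(pair(a, a), pair(a, a))   [R2 at 1]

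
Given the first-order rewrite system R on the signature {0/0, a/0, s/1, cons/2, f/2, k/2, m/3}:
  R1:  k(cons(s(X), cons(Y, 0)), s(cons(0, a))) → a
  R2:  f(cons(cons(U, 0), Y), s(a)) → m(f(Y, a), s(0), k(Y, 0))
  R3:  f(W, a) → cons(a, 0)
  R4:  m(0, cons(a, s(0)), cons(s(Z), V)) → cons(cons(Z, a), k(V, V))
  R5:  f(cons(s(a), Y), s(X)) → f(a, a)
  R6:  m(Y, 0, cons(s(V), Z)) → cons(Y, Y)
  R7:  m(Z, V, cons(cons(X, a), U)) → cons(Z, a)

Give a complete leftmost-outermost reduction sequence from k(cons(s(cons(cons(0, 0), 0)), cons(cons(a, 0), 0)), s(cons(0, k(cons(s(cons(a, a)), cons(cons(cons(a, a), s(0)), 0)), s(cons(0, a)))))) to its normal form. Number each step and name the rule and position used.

1. k(cons(s(cons(cons(0, 0), 0)), cons(cons(a, 0), 0)), s(cons(0, k(cons(s(cons(a, a)), cons(cons(cons(a, a), s(0)), 0)), s(cons(0, a))))))  →  k(cons(s(cons(cons(0, 0), 0)), cons(cons(a, 0), 0)), s(cons(0, a)))   [R1 at 2.1.2]
2. k(cons(s(cons(cons(0, 0), 0)), cons(cons(a, 0), 0)), s(cons(0, a)))  →  a   [R1 at ε]

a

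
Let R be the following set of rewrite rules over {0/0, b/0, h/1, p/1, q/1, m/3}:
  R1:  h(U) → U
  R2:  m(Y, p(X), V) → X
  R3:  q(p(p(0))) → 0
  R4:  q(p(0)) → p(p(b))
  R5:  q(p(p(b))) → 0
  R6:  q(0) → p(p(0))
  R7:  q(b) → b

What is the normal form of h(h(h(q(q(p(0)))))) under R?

1. h(h(h(q(q(p(0))))))  →  h(h(q(q(p(0)))))   [R1 at ε]
2. h(h(q(q(p(0)))))  →  h(q(q(p(0))))   [R1 at ε]
3. h(q(q(p(0))))  →  q(q(p(0)))   [R1 at ε]
4. q(q(p(0)))  →  q(p(p(b)))   [R4 at 1]
5. q(p(p(b)))  →  0   [R5 at ε]

0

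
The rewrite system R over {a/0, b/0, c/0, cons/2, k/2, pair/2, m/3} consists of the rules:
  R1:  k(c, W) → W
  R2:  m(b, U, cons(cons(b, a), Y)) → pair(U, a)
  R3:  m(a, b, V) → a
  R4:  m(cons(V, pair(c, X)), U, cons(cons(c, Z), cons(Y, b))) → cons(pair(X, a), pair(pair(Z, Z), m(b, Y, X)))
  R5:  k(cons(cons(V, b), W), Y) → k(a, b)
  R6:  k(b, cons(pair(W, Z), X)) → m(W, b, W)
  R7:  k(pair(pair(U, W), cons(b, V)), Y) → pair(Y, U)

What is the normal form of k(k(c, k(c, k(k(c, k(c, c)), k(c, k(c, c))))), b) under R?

1. k(k(c, k(c, k(k(c, k(c, c)), k(c, k(c, c))))), b)  →  k(k(c, k(k(c, k(c, c)), k(c, k(c, c)))), b)   [R1 at 1]
2. k(k(c, k(k(c, k(c, c)), k(c, k(c, c)))), b)  →  k(k(k(c, k(c, c)), k(c, k(c, c))), b)   [R1 at 1]
3. k(k(k(c, k(c, c)), k(c, k(c, c))), b)  →  k(k(k(c, c), k(c, k(c, c))), b)   [R1 at 1.1]
4. k(k(k(c, c), k(c, k(c, c))), b)  →  k(k(c, k(c, k(c, c))), b)   [R1 at 1.1]
5. k(k(c, k(c, k(c, c))), b)  →  k(k(c, k(c, c)), b)   [R1 at 1]
6. k(k(c, k(c, c)), b)  →  k(k(c, c), b)   [R1 at 1]
7. k(k(c, c), b)  →  k(c, b)   [R1 at 1]
8. k(c, b)  →  b   [R1 at ε]

b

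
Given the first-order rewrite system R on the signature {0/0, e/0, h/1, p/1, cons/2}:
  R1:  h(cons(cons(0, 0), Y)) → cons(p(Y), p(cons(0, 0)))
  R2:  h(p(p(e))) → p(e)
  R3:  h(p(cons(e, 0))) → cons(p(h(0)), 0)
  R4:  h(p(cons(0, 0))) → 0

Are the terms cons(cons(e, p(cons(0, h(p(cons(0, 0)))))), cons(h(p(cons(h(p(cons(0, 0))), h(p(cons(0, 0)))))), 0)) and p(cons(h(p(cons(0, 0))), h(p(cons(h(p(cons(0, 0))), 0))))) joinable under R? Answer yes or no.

no — NF(t₁) = cons(cons(e, p(cons(0, 0))), cons(0, 0)), NF(t₂) = p(cons(0, 0))

Reduce t₁ = cons(cons(e, p(cons(0, h(p(cons(0, 0)))))), cons(h(p(cons(h(p(cons(0, 0))), h(p(cons(0, 0)))))), 0)):
1. cons(cons(e, p(cons(0, h(p(cons(0, 0)))))), cons(h(p(cons(h(p(cons(0, 0))), h(p(cons(0, 0)))))), 0))  →  cons(cons(e, p(cons(0, 0))), cons(h(p(cons(h(p(cons(0, 0))), h(p(cons(0, 0)))))), 0))   [R4 at 1.2.1.2]
2. cons(cons(e, p(cons(0, 0))), cons(h(p(cons(h(p(cons(0, 0))), h(p(cons(0, 0)))))), 0))  →  cons(cons(e, p(cons(0, 0))), cons(h(p(cons(0, h(p(cons(0, 0)))))), 0))   [R4 at 2.1.1.1.1]
3. cons(cons(e, p(cons(0, 0))), cons(h(p(cons(0, h(p(cons(0, 0)))))), 0))  →  cons(cons(e, p(cons(0, 0))), cons(h(p(cons(0, 0))), 0))   [R4 at 2.1.1.1.2]
4. cons(cons(e, p(cons(0, 0))), cons(h(p(cons(0, 0))), 0))  →  cons(cons(e, p(cons(0, 0))), cons(0, 0))   [R4 at 2.1]

Reduce t₂ = p(cons(h(p(cons(0, 0))), h(p(cons(h(p(cons(0, 0))), 0))))):
1. p(cons(h(p(cons(0, 0))), h(p(cons(h(p(cons(0, 0))), 0)))))  →  p(cons(0, h(p(cons(h(p(cons(0, 0))), 0)))))   [R4 at 1.1]
2. p(cons(0, h(p(cons(h(p(cons(0, 0))), 0)))))  →  p(cons(0, h(p(cons(0, 0)))))   [R4 at 1.2.1.1.1]
3. p(cons(0, h(p(cons(0, 0)))))  →  p(cons(0, 0))   [R4 at 1.2]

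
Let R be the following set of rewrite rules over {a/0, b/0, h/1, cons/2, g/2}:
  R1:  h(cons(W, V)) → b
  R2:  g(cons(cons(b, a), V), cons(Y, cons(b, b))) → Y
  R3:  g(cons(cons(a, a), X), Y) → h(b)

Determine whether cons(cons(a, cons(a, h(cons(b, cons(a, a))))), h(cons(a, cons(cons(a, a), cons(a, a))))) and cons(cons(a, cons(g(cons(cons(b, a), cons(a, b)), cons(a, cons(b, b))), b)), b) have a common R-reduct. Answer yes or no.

Reduce t₁ = cons(cons(a, cons(a, h(cons(b, cons(a, a))))), h(cons(a, cons(cons(a, a), cons(a, a))))):
1. cons(cons(a, cons(a, h(cons(b, cons(a, a))))), h(cons(a, cons(cons(a, a), cons(a, a)))))  →  cons(cons(a, cons(a, b)), h(cons(a, cons(cons(a, a), cons(a, a)))))   [R1 at 1.2.2]
2. cons(cons(a, cons(a, b)), h(cons(a, cons(cons(a, a), cons(a, a)))))  →  cons(cons(a, cons(a, b)), b)   [R1 at 2]

Reduce t₂ = cons(cons(a, cons(g(cons(cons(b, a), cons(a, b)), cons(a, cons(b, b))), b)), b):
1. cons(cons(a, cons(g(cons(cons(b, a), cons(a, b)), cons(a, cons(b, b))), b)), b)  →  cons(cons(a, cons(a, b)), b)   [R2 at 1.2.1]

yes — NF(t₁) = cons(cons(a, cons(a, b)), b), NF(t₂) = cons(cons(a, cons(a, b)), b)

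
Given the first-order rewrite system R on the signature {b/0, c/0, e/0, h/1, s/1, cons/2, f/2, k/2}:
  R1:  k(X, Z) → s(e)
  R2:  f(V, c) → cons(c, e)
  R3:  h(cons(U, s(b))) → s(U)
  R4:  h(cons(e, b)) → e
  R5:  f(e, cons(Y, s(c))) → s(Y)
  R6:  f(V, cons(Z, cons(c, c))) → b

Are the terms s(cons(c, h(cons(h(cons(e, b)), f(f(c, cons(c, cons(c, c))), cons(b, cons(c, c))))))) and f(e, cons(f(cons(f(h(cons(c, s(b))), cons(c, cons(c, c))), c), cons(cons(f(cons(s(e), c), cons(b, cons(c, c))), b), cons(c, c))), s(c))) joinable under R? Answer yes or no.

no — NF(t₁) = s(cons(c, e)), NF(t₂) = s(b)

Reduce t₁ = s(cons(c, h(cons(h(cons(e, b)), f(f(c, cons(c, cons(c, c))), cons(b, cons(c, c))))))):
1. s(cons(c, h(cons(h(cons(e, b)), f(f(c, cons(c, cons(c, c))), cons(b, cons(c, c)))))))  →  s(cons(c, h(cons(e, f(f(c, cons(c, cons(c, c))), cons(b, cons(c, c)))))))   [R4 at 1.2.1.1]
2. s(cons(c, h(cons(e, f(f(c, cons(c, cons(c, c))), cons(b, cons(c, c)))))))  →  s(cons(c, h(cons(e, b))))   [R6 at 1.2.1.2]
3. s(cons(c, h(cons(e, b))))  →  s(cons(c, e))   [R4 at 1.2]

Reduce t₂ = f(e, cons(f(cons(f(h(cons(c, s(b))), cons(c, cons(c, c))), c), cons(cons(f(cons(s(e), c), cons(b, cons(c, c))), b), cons(c, c))), s(c))):
1. f(e, cons(f(cons(f(h(cons(c, s(b))), cons(c, cons(c, c))), c), cons(cons(f(cons(s(e), c), cons(b, cons(c, c))), b), cons(c, c))), s(c)))  →  s(f(cons(f(h(cons(c, s(b))), cons(c, cons(c, c))), c), cons(cons(f(cons(s(e), c), cons(b, cons(c, c))), b), cons(c, c))))   [R5 at ε]
2. s(f(cons(f(h(cons(c, s(b))), cons(c, cons(c, c))), c), cons(cons(f(cons(s(e), c), cons(b, cons(c, c))), b), cons(c, c))))  →  s(b)   [R6 at 1]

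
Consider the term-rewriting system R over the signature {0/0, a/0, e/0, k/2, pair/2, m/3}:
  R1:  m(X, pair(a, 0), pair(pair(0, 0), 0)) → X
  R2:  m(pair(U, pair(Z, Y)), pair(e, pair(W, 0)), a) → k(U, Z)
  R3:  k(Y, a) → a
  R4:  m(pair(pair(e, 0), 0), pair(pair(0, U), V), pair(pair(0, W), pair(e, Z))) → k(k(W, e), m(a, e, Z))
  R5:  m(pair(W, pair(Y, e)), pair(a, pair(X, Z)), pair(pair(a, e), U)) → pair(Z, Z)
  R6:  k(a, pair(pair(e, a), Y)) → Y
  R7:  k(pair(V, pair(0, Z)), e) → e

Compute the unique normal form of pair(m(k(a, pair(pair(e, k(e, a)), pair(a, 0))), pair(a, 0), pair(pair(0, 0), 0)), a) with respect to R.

1. pair(m(k(a, pair(pair(e, k(e, a)), pair(a, 0))), pair(a, 0), pair(pair(0, 0), 0)), a)  →  pair(k(a, pair(pair(e, k(e, a)), pair(a, 0))), a)   [R1 at 1]
2. pair(k(a, pair(pair(e, k(e, a)), pair(a, 0))), a)  →  pair(k(a, pair(pair(e, a), pair(a, 0))), a)   [R3 at 1.2.1.2]
3. pair(k(a, pair(pair(e, a), pair(a, 0))), a)  →  pair(pair(a, 0), a)   [R6 at 1]

pair(pair(a, 0), a)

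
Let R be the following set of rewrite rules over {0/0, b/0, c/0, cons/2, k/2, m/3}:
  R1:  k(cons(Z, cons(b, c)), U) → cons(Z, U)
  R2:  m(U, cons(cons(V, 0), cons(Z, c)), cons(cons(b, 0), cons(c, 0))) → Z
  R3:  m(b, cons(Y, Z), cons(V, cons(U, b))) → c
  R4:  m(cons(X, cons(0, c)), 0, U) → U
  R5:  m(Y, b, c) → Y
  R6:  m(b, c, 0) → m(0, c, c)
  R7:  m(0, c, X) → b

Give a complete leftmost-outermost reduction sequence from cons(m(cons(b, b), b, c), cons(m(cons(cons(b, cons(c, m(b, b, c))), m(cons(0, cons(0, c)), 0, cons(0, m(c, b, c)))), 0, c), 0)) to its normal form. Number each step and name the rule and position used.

1. cons(m(cons(b, b), b, c), cons(m(cons(cons(b, cons(c, m(b, b, c))), m(cons(0, cons(0, c)), 0, cons(0, m(c, b, c)))), 0, c), 0))  →  cons(cons(b, b), cons(m(cons(cons(b, cons(c, m(b, b, c))), m(cons(0, cons(0, c)), 0, cons(0, m(c, b, c)))), 0, c), 0))   [R5 at 1]
2. cons(cons(b, b), cons(m(cons(cons(b, cons(c, m(b, b, c))), m(cons(0, cons(0, c)), 0, cons(0, m(c, b, c)))), 0, c), 0))  →  cons(cons(b, b), cons(m(cons(cons(b, cons(c, b)), m(cons(0, cons(0, c)), 0, cons(0, m(c, b, c)))), 0, c), 0))   [R5 at 2.1.1.1.2.2]
3. cons(cons(b, b), cons(m(cons(cons(b, cons(c, b)), m(cons(0, cons(0, c)), 0, cons(0, m(c, b, c)))), 0, c), 0))  →  cons(cons(b, b), cons(m(cons(cons(b, cons(c, b)), cons(0, m(c, b, c))), 0, c), 0))   [R4 at 2.1.1.2]
4. cons(cons(b, b), cons(m(cons(cons(b, cons(c, b)), cons(0, m(c, b, c))), 0, c), 0))  →  cons(cons(b, b), cons(m(cons(cons(b, cons(c, b)), cons(0, c)), 0, c), 0))   [R5 at 2.1.1.2.2]
5. cons(cons(b, b), cons(m(cons(cons(b, cons(c, b)), cons(0, c)), 0, c), 0))  →  cons(cons(b, b), cons(c, 0))   [R4 at 2.1]

cons(cons(b, b), cons(c, 0))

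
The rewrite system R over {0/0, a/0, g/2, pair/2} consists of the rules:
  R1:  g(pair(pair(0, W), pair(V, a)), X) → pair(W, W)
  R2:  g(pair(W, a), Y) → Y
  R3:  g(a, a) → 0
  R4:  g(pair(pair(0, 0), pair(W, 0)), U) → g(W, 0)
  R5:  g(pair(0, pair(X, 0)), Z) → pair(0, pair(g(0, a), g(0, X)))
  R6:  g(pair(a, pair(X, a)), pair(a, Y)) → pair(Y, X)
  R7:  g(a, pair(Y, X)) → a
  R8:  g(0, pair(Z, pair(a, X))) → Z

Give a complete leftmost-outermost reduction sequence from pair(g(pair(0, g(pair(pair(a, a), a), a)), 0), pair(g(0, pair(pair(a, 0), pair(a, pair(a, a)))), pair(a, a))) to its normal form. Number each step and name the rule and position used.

1. pair(g(pair(0, g(pair(pair(a, a), a), a)), 0), pair(g(0, pair(pair(a, 0), pair(a, pair(a, a)))), pair(a, a)))  →  pair(g(pair(0, a), 0), pair(g(0, pair(pair(a, 0), pair(a, pair(a, a)))), pair(a, a)))   [R2 at 1.1.2]
2. pair(g(pair(0, a), 0), pair(g(0, pair(pair(a, 0), pair(a, pair(a, a)))), pair(a, a)))  →  pair(0, pair(g(0, pair(pair(a, 0), pair(a, pair(a, a)))), pair(a, a)))   [R2 at 1]
3. pair(0, pair(g(0, pair(pair(a, 0), pair(a, pair(a, a)))), pair(a, a)))  →  pair(0, pair(pair(a, 0), pair(a, a)))   [R8 at 2.1]

pair(0, pair(pair(a, 0), pair(a, a)))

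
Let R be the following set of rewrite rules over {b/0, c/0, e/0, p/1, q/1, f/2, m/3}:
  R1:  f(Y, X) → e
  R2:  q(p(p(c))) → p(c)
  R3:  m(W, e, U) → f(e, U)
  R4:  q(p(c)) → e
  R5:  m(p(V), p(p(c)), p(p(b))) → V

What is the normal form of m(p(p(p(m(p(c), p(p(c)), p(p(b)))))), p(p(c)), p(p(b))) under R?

p(p(c))

1. m(p(p(p(m(p(c), p(p(c)), p(p(b)))))), p(p(c)), p(p(b)))  →  p(p(m(p(c), p(p(c)), p(p(b)))))   [R5 at ε]
2. p(p(m(p(c), p(p(c)), p(p(b)))))  →  p(p(c))   [R5 at 1.1]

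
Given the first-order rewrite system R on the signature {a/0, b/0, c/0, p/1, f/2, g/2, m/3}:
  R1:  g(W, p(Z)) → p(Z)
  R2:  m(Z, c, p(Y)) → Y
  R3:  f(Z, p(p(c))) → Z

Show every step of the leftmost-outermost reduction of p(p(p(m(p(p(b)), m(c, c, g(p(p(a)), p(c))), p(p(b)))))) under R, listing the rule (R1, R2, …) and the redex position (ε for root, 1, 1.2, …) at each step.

1. p(p(p(m(p(p(b)), m(c, c, g(p(p(a)), p(c))), p(p(b))))))  →  p(p(p(m(p(p(b)), m(c, c, p(c)), p(p(b))))))   [R1 at 1.1.1.2.3]
2. p(p(p(m(p(p(b)), m(c, c, p(c)), p(p(b))))))  →  p(p(p(m(p(p(b)), c, p(p(b))))))   [R2 at 1.1.1.2]
3. p(p(p(m(p(p(b)), c, p(p(b))))))  →  p(p(p(p(b))))   [R2 at 1.1.1]

p(p(p(p(b))))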